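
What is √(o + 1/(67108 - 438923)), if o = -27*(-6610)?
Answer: √24672833976963935/371815 ≈ 422.46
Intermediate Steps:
o = 178470
√(o + 1/(67108 - 438923)) = √(178470 + 1/(67108 - 438923)) = √(178470 + 1/(-371815)) = √(178470 - 1/371815) = √(66357823049/371815) = √24672833976963935/371815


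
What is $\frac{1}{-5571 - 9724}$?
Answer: $- \frac{1}{15295} \approx -6.5381 \cdot 10^{-5}$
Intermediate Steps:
$\frac{1}{-5571 - 9724} = \frac{1}{-15295} = - \frac{1}{15295}$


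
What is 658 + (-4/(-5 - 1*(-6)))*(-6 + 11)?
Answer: 638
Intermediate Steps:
658 + (-4/(-5 - 1*(-6)))*(-6 + 11) = 658 - 4/(-5 + 6)*5 = 658 - 4/1*5 = 658 - 4*1*5 = 658 - 4*5 = 658 - 20 = 638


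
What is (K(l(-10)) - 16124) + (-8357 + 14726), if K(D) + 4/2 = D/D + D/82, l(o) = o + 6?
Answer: -399998/41 ≈ -9756.0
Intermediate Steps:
l(o) = 6 + o
K(D) = -1 + D/82 (K(D) = -2 + (D/D + D/82) = -2 + (1 + D*(1/82)) = -2 + (1 + D/82) = -1 + D/82)
(K(l(-10)) - 16124) + (-8357 + 14726) = ((-1 + (6 - 10)/82) - 16124) + (-8357 + 14726) = ((-1 + (1/82)*(-4)) - 16124) + 6369 = ((-1 - 2/41) - 16124) + 6369 = (-43/41 - 16124) + 6369 = -661127/41 + 6369 = -399998/41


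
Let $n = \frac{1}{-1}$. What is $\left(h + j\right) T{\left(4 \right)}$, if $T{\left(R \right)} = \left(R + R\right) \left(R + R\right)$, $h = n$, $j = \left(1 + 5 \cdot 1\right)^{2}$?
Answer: $2240$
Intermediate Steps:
$n = -1$
$j = 36$ ($j = \left(1 + 5\right)^{2} = 6^{2} = 36$)
$h = -1$
$T{\left(R \right)} = 4 R^{2}$ ($T{\left(R \right)} = 2 R 2 R = 4 R^{2}$)
$\left(h + j\right) T{\left(4 \right)} = \left(-1 + 36\right) 4 \cdot 4^{2} = 35 \cdot 4 \cdot 16 = 35 \cdot 64 = 2240$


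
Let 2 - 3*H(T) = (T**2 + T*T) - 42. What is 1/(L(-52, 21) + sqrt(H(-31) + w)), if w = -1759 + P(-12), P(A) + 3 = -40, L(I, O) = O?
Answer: 21/2869 - 2*I*sqrt(607)/2869 ≈ 0.0073196 - 0.017175*I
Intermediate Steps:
P(A) = -43 (P(A) = -3 - 40 = -43)
H(T) = 44/3 - 2*T**2/3 (H(T) = 2/3 - ((T**2 + T*T) - 42)/3 = 2/3 - ((T**2 + T**2) - 42)/3 = 2/3 - (2*T**2 - 42)/3 = 2/3 - (-42 + 2*T**2)/3 = 2/3 + (14 - 2*T**2/3) = 44/3 - 2*T**2/3)
w = -1802 (w = -1759 - 43 = -1802)
1/(L(-52, 21) + sqrt(H(-31) + w)) = 1/(21 + sqrt((44/3 - 2/3*(-31)**2) - 1802)) = 1/(21 + sqrt((44/3 - 2/3*961) - 1802)) = 1/(21 + sqrt((44/3 - 1922/3) - 1802)) = 1/(21 + sqrt(-626 - 1802)) = 1/(21 + sqrt(-2428)) = 1/(21 + 2*I*sqrt(607))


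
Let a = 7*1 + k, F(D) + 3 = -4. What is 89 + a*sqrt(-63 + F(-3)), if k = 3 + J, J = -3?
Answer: 89 + 7*I*sqrt(70) ≈ 89.0 + 58.566*I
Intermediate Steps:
k = 0 (k = 3 - 3 = 0)
F(D) = -7 (F(D) = -3 - 4 = -7)
a = 7 (a = 7*1 + 0 = 7 + 0 = 7)
89 + a*sqrt(-63 + F(-3)) = 89 + 7*sqrt(-63 - 7) = 89 + 7*sqrt(-70) = 89 + 7*(I*sqrt(70)) = 89 + 7*I*sqrt(70)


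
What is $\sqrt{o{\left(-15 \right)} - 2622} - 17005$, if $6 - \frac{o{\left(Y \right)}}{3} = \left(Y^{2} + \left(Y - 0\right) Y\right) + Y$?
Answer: $-17005 + i \sqrt{3909} \approx -17005.0 + 62.522 i$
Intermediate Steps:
$o{\left(Y \right)} = 18 - 6 Y^{2} - 3 Y$ ($o{\left(Y \right)} = 18 - 3 \left(\left(Y^{2} + \left(Y - 0\right) Y\right) + Y\right) = 18 - 3 \left(\left(Y^{2} + \left(Y + 0\right) Y\right) + Y\right) = 18 - 3 \left(\left(Y^{2} + Y Y\right) + Y\right) = 18 - 3 \left(\left(Y^{2} + Y^{2}\right) + Y\right) = 18 - 3 \left(2 Y^{2} + Y\right) = 18 - 3 \left(Y + 2 Y^{2}\right) = 18 - \left(3 Y + 6 Y^{2}\right) = 18 - 6 Y^{2} - 3 Y$)
$\sqrt{o{\left(-15 \right)} - 2622} - 17005 = \sqrt{\left(18 - 6 \left(-15\right)^{2} - -45\right) - 2622} - 17005 = \sqrt{\left(18 - 1350 + 45\right) - 2622} - 17005 = \sqrt{-1287 - 2622} - 17005 = \sqrt{-3909} - 17005 = i \sqrt{3909} - 17005 = -17005 + i \sqrt{3909}$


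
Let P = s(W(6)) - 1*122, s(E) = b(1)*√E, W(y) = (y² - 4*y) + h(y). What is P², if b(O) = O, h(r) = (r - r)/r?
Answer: 14896 - 488*√3 ≈ 14051.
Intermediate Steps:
h(r) = 0 (h(r) = 0/r = 0)
W(y) = y² - 4*y (W(y) = (y² - 4*y) + 0 = y² - 4*y)
s(E) = √E (s(E) = 1*√E = √E)
P = -122 + 2*√3 (P = √(6*(-4 + 6)) - 1*122 = √(6*2) - 122 = √12 - 122 = 2*√3 - 122 = -122 + 2*√3 ≈ -118.54)
P² = (-122 + 2*√3)²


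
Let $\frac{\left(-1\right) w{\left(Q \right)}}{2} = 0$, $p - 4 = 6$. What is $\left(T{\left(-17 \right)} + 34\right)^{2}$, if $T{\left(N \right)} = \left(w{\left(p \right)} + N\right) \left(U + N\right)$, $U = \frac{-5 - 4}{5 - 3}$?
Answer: $\frac{638401}{4} \approx 1.596 \cdot 10^{5}$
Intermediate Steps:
$p = 10$ ($p = 4 + 6 = 10$)
$w{\left(Q \right)} = 0$ ($w{\left(Q \right)} = \left(-2\right) 0 = 0$)
$U = - \frac{9}{2} \approx -4.5$
$T{\left(N \right)} = N \left(- \frac{9}{2} + N\right)$ ($T{\left(N \right)} = \left(0 + N\right) \left(- \frac{9}{2} + N\right) = N \left(- \frac{9}{2} + N\right)$)
$\left(T{\left(-17 \right)} + 34\right)^{2} = \left(\frac{1}{2} \left(-17\right) \left(-9 + 2 \left(-17\right)\right) + 34\right)^{2} = \left(\frac{1}{2} \left(-17\right) \left(-9 - 34\right) + 34\right)^{2} = \left(\frac{1}{2} \left(-17\right) \left(-43\right) + 34\right)^{2} = \left(\frac{731}{2} + 34\right)^{2} = \left(\frac{799}{2}\right)^{2} = \frac{638401}{4}$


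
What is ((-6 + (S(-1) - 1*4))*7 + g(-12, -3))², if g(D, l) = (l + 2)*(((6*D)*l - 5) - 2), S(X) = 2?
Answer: 70225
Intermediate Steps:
g(D, l) = (-7 + 6*D*l)*(2 + l) (g(D, l) = (2 + l)*((6*D*l - 5) - 2) = (2 + l)*((-5 + 6*D*l) - 2) = (2 + l)*(-7 + 6*D*l) = (-7 + 6*D*l)*(2 + l))
((-6 + (S(-1) - 1*4))*7 + g(-12, -3))² = ((-6 + (2 - 1*4))*7 + (-14 - 7*(-3) + 6*(-12)*(-3)² + 12*(-12)*(-3)))² = ((-6 + (2 - 4))*7 + (-14 + 21 + 6*(-12)*9 + 432))² = ((-6 - 2)*7 + (-14 + 21 - 648 + 432))² = (-8*7 - 209)² = (-56 - 209)² = (-265)² = 70225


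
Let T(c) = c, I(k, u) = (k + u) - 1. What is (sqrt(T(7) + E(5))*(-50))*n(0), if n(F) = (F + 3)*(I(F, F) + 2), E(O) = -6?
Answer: -150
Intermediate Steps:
I(k, u) = -1 + k + u
n(F) = (1 + 2*F)*(3 + F) (n(F) = (F + 3)*((-1 + F + F) + 2) = (3 + F)*((-1 + 2*F) + 2) = (3 + F)*(1 + 2*F) = (1 + 2*F)*(3 + F))
(sqrt(T(7) + E(5))*(-50))*n(0) = (sqrt(7 - 6)*(-50))*(3 + 2*0**2 + 7*0) = (sqrt(1)*(-50))*(3 + 2*0 + 0) = (1*(-50))*(3 + 0 + 0) = -50*3 = -150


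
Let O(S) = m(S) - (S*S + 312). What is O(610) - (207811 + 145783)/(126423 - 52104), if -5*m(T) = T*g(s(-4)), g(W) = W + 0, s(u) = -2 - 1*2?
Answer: -27641373350/74319 ≈ -3.7193e+5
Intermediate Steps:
s(u) = -4 (s(u) = -2 - 2 = -4)
g(W) = W
m(T) = 4*T/5 (m(T) = -T*(-4)/5 = -(-4)*T/5 = 4*T/5)
O(S) = -312 - S**2 + 4*S/5 (O(S) = 4*S/5 - (S*S + 312) = 4*S/5 - (S**2 + 312) = 4*S/5 - (312 + S**2) = 4*S/5 + (-312 - S**2) = -312 - S**2 + 4*S/5)
O(610) - (207811 + 145783)/(126423 - 52104) = (-312 - 1*610**2 + (4/5)*610) - (207811 + 145783)/(126423 - 52104) = (-312 - 1*372100 + 488) - 353594/74319 = (-312 - 372100 + 488) - 353594/74319 = -371924 - 1*353594/74319 = -371924 - 353594/74319 = -27641373350/74319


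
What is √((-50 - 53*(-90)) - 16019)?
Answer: I*√11299 ≈ 106.3*I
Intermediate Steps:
√((-50 - 53*(-90)) - 16019) = √((-50 + 4770) - 16019) = √(4720 - 16019) = √(-11299) = I*√11299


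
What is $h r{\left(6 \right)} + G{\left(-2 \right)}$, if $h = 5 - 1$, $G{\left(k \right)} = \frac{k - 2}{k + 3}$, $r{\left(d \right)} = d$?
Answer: $20$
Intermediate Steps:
$G{\left(k \right)} = \frac{-2 + k}{3 + k}$
$h = 4$
$h r{\left(6 \right)} + G{\left(-2 \right)} = 4 \cdot 6 + \frac{-2 - 2}{3 - 2} = 24 + 1^{-1} \left(-4\right) = 24 + 1 \left(-4\right) = 24 - 4 = 20$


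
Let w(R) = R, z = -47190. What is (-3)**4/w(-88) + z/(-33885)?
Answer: 93869/198792 ≈ 0.47220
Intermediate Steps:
(-3)**4/w(-88) + z/(-33885) = (-3)**4/(-88) - 47190/(-33885) = 81*(-1/88) - 47190*(-1/33885) = -81/88 + 3146/2259 = 93869/198792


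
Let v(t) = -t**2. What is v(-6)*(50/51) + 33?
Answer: -39/17 ≈ -2.2941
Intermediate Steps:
v(-6)*(50/51) + 33 = (-1*(-6)**2)*(50/51) + 33 = (-1*36)*(50*(1/51)) + 33 = -36*50/51 + 33 = -600/17 + 33 = -39/17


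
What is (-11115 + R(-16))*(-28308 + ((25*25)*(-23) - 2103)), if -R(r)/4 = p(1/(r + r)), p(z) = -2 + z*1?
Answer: 1989730015/4 ≈ 4.9743e+8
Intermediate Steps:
p(z) = -2 + z
R(r) = 8 - 2/r (R(r) = -4*(-2 + 1/(r + r)) = -4*(-2 + 1/(2*r)) = 8 - 2/r)
(-11115 + R(-16))*(-28308 + ((25*25)*(-23) - 2103)) = (-11115 + (8 - 2/(-16)))*(-28308 + ((25*25)*(-23) - 2103)) = (-11115 + (8 - 2*(-1/16)))*(-28308 + (625*(-23) - 2103)) = (-11115 + (8 + ⅛))*(-28308 + (-14375 - 2103)) = (-11115 + 65/8)*(-28308 - 16478) = -88855/8*(-44786) = 1989730015/4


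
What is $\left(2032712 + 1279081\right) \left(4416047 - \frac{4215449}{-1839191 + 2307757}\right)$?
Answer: $\frac{978968500867609047}{66938} \approx 1.4625 \cdot 10^{13}$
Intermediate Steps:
$\left(2032712 + 1279081\right) \left(4416047 - \frac{4215449}{-1839191 + 2307757}\right) = 3311793 \left(4416047 - \frac{4215449}{468566}\right) = 3311793 \left(4416047 - \frac{602207}{66938}\right) = 3311793 \cdot \frac{295600751879}{66938} = \frac{978968500867609047}{66938}$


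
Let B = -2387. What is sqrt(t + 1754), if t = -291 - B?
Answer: 5*sqrt(154) ≈ 62.048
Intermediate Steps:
t = 2096 (t = -291 - 1*(-2387) = -291 + 2387 = 2096)
sqrt(t + 1754) = sqrt(2096 + 1754) = sqrt(3850) = 5*sqrt(154)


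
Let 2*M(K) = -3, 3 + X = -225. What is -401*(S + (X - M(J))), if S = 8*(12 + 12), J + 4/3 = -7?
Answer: 27669/2 ≈ 13835.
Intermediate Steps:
J = -25/3 (J = -4/3 - 7 = -25/3 ≈ -8.3333)
X = -228 (X = -3 - 225 = -228)
M(K) = -3/2 (M(K) = (1/2)*(-3) = -3/2)
S = 192 (S = 8*24 = 192)
-401*(S + (X - M(J))) = -401*(192 + (-228 - 1*(-3/2))) = -401*(192 + (-228 + 3/2)) = -401*(192 - 453/2) = -401*(-69/2) = 27669/2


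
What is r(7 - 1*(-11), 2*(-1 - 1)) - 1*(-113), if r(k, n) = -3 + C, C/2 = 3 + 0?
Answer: 116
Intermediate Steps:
C = 6 (C = 2*(3 + 0) = 2*3 = 6)
r(k, n) = 3 (r(k, n) = -3 + 6 = 3)
r(7 - 1*(-11), 2*(-1 - 1)) - 1*(-113) = 3 - 1*(-113) = 3 + 113 = 116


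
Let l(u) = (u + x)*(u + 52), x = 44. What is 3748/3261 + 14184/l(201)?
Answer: 278573804/202133085 ≈ 1.3782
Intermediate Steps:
l(u) = (44 + u)*(52 + u) (l(u) = (u + 44)*(u + 52) = (44 + u)*(52 + u))
3748/3261 + 14184/l(201) = 3748/3261 + 14184/(2288 + 201**2 + 96*201) = 3748*(1/3261) + 14184/(2288 + 40401 + 19296) = 3748/3261 + 14184/61985 = 278573804/202133085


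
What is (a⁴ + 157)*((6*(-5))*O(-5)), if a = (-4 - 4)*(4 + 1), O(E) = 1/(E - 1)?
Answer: 12800785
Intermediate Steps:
O(E) = 1/(-1 + E)
a = -40 (a = -8*5 = -40)
(a⁴ + 157)*((6*(-5))*O(-5)) = ((-40)⁴ + 157)*((6*(-5))/(-1 - 5)) = (2560000 + 157)*(-30/(-6)) = 2560157*(-30*(-⅙)) = 2560157*5 = 12800785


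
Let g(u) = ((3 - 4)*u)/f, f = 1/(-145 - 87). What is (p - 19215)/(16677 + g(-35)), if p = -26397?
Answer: -45612/8557 ≈ -5.3304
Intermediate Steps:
f = -1/232 (f = 1/(-232) = -1/232 ≈ -0.0043103)
g(u) = 232*u (g(u) = ((3 - 4)*u)/(-1/232) = -u*(-232) = 232*u)
(p - 19215)/(16677 + g(-35)) = (-26397 - 19215)/(16677 + 232*(-35)) = -45612/(16677 - 8120) = -45612/8557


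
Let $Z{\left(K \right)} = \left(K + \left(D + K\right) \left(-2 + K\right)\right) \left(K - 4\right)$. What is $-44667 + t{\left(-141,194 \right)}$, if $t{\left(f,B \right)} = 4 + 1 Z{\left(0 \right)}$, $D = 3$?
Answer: $-44639$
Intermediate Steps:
$Z{\left(K \right)} = \left(-4 + K\right) \left(K + \left(-2 + K\right) \left(3 + K\right)\right)$ ($Z{\left(K \right)} = \left(K + \left(3 + K\right) \left(-2 + K\right)\right) \left(K - 4\right) = \left(K + \left(-2 + K\right) \left(3 + K\right)\right) \left(-4 + K\right) = \left(-4 + K\right) \left(K + \left(-2 + K\right) \left(3 + K\right)\right)$)
$t{\left(f,B \right)} = 28$ ($t{\left(f,B \right)} = 4 + 1 \left(24 + 0^{3} - 0 - 2 \cdot 0^{2}\right) = 4 + 1 \left(24 + 0 + 0 - 0\right) = 4 + 1 \left(24 + 0 + 0 + 0\right) = 4 + 1 \cdot 24 = 4 + 24 = 28$)
$-44667 + t{\left(-141,194 \right)} = -44667 + 28 = -44639$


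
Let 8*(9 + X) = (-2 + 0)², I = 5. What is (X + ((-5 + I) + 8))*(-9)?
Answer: 9/2 ≈ 4.5000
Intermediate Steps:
X = -17/2 (X = -9 + (-2 + 0)²/8 = -9 + (⅛)*(-2)² = -9 + (⅛)*4 = -9 + ½ = -17/2 ≈ -8.5000)
(X + ((-5 + I) + 8))*(-9) = (-17/2 + ((-5 + 5) + 8))*(-9) = (-17/2 + (0 + 8))*(-9) = (-17/2 + 8)*(-9) = -½*(-9) = 9/2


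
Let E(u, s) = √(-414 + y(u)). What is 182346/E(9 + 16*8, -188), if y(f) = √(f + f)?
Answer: -182346*I/√(414 - √274) ≈ -9146.5*I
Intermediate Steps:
y(f) = √2*√f (y(f) = √(2*f) = √2*√f)
E(u, s) = √(-414 + √2*√u)
182346/E(9 + 16*8, -188) = 182346/(√(-414 + √2*√(9 + 16*8))) = 182346/(√(-414 + √2*√(9 + 128))) = 182346/(√(-414 + √2*√137)) = 182346/(√(-414 + √274)) = 182346/√(-414 + √274)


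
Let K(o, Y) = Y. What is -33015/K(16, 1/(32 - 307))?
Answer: 9079125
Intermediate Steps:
-33015/K(16, 1/(32 - 307)) = -33015/(1/(32 - 307)) = -33015/(1/(-275)) = -33015/(-1/275) = -33015*(-275) = 9079125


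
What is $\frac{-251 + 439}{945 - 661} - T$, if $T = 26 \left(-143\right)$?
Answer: $\frac{264025}{71} \approx 3718.7$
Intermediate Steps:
$T = -3718$
$\frac{-251 + 439}{945 - 661} - T = \frac{-251 + 439}{945 - 661} - -3718 = \frac{188}{284} + 3718 = 188 \cdot \frac{1}{284} + 3718 = \frac{47}{71} + 3718 = \frac{264025}{71}$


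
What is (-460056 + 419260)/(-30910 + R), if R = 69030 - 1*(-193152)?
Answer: -10199/57818 ≈ -0.17640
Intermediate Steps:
R = 262182 (R = 69030 + 193152 = 262182)
(-460056 + 419260)/(-30910 + R) = (-460056 + 419260)/(-30910 + 262182) = -40796/231272 = -40796*1/231272 = -10199/57818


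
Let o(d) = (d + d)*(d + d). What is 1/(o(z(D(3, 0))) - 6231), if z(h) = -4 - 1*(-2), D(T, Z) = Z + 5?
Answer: -1/6215 ≈ -0.00016090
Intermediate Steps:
D(T, Z) = 5 + Z
z(h) = -2 (z(h) = -4 + 2 = -2)
o(d) = 4*d² (o(d) = (2*d)*(2*d) = 4*d²)
1/(o(z(D(3, 0))) - 6231) = 1/(4*(-2)² - 6231) = 1/(4*4 - 6231) = 1/(16 - 6231) = 1/(-6215) = -1/6215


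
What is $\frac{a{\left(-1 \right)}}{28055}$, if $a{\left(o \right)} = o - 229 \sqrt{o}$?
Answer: $- \frac{1}{28055} - \frac{229 i}{28055} \approx -3.5644 \cdot 10^{-5} - 0.0081625 i$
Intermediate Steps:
$a{\left(o \right)} = o - 229 \sqrt{o}$
$\frac{a{\left(-1 \right)}}{28055} = \frac{-1 - 229 \sqrt{-1}}{28055} = \left(-1 - 229 i\right) \frac{1}{28055} = - \frac{1}{28055} - \frac{229 i}{28055}$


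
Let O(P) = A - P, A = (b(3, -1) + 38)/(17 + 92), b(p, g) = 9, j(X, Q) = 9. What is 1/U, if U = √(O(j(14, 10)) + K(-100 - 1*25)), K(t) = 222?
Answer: √158486/5816 ≈ 0.068450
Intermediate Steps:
A = 47/109 (A = (9 + 38)/(17 + 92) = 47/109 ≈ 0.43119)
O(P) = 47/109 - P
U = 4*√158486/109 (U = √((47/109 - 1*9) + 222) = √((47/109 - 9) + 222) = √(-934/109 + 222) = √(23264/109) = 4*√158486/109 ≈ 14.609)
1/U = 1/(4*√158486/109) = √158486/5816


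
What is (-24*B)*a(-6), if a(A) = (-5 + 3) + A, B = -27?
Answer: -5184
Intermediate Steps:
a(A) = -2 + A
(-24*B)*a(-6) = (-24*(-27))*(-2 - 6) = 648*(-8) = -5184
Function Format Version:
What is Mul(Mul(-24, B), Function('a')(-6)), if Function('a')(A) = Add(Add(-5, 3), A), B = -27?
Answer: -5184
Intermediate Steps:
Function('a')(A) = Add(-2, A)
Mul(Mul(-24, B), Function('a')(-6)) = Mul(Mul(-24, -27), Add(-2, -6)) = Mul(648, -8) = -5184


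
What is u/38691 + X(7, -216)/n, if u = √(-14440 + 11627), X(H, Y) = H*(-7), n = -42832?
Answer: 49/42832 + I*√2813/38691 ≈ 0.001144 + 0.0013708*I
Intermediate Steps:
X(H, Y) = -7*H
u = I*√2813 (u = √(-2813) = I*√2813 ≈ 53.038*I)
u/38691 + X(7, -216)/n = (I*√2813)/38691 - 7*7/(-42832) = (I*√2813)*(1/38691) - 49*(-1/42832) = I*√2813/38691 + 49/42832 = 49/42832 + I*√2813/38691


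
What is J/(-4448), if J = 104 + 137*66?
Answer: -4573/2224 ≈ -2.0562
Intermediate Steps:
J = 9146 (J = 104 + 9042 = 9146)
J/(-4448) = 9146/(-4448) = 9146*(-1/4448) = -4573/2224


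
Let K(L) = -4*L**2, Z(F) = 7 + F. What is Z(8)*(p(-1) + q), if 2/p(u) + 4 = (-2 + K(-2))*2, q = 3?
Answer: 177/4 ≈ 44.250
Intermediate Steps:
p(u) = -1/20 (p(u) = 2/(-4 + (-2 - 4*(-2)**2)*2) = 2/(-4 + (-2 - 4*4)*2) = 2/(-4 + (-2 - 16)*2) = 2/(-4 - 18*2) = 2/(-4 - 36) = 2/(-40) = 2*(-1/40) = -1/20)
Z(8)*(p(-1) + q) = (7 + 8)*(-1/20 + 3) = 15*(59/20) = 177/4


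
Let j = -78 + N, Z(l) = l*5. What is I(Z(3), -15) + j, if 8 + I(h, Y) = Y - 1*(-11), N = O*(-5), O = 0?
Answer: -90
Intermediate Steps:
N = 0 (N = 0*(-5) = 0)
Z(l) = 5*l
I(h, Y) = 3 + Y (I(h, Y) = -8 + (Y - 1*(-11)) = -8 + (Y + 11) = -8 + (11 + Y) = 3 + Y)
j = -78 (j = -78 + 0 = -78)
I(Z(3), -15) + j = (3 - 15) - 78 = -12 - 78 = -90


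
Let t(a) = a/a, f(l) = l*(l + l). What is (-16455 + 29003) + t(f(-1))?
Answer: 12549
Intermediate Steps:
f(l) = 2*l² (f(l) = l*(2*l) = 2*l²)
t(a) = 1
(-16455 + 29003) + t(f(-1)) = (-16455 + 29003) + 1 = 12548 + 1 = 12549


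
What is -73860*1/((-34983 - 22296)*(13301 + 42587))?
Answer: 6155/266767396 ≈ 2.3073e-5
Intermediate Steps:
-73860*1/((-34983 - 22296)*(13301 + 42587)) = -73860/(55888*(-57279)) = -73860/(-3201208752) = -73860*(-1/3201208752) = 6155/266767396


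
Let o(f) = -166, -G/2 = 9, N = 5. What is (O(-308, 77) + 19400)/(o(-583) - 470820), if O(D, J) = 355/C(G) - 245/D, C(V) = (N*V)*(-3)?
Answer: -23049707/559531368 ≈ -0.041195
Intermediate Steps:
G = -18 (G = -2*9 = -18)
C(V) = -15*V (C(V) = (5*V)*(-3) = -15*V)
O(D, J) = 71/54 - 245/D (O(D, J) = 355/((-15*(-18))) - 245/D = 355/270 - 245/D = 355*(1/270) - 245/D = 71/54 - 245/D)
(O(-308, 77) + 19400)/(o(-583) - 470820) = ((71/54 - 245/(-308)) + 19400)/(-166 - 470820) = ((71/54 - 245*(-1/308)) + 19400)/(-470986) = ((71/54 + 35/44) + 19400)*(-1/470986) = (2507/1188 + 19400)*(-1/470986) = (23049707/1188)*(-1/470986) = -23049707/559531368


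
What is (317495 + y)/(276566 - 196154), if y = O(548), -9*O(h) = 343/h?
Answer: 1565884997/396591984 ≈ 3.9484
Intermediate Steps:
O(h) = -343/(9*h)
y = -343/4932 (y = -343/9/548 = -343/9*1/548 = -343/4932 ≈ -0.069546)
(317495 + y)/(276566 - 196154) = (317495 - 343/4932)/(276566 - 196154) = (1565884997/4932)/80412 = (1565884997/4932)*(1/80412) = 1565884997/396591984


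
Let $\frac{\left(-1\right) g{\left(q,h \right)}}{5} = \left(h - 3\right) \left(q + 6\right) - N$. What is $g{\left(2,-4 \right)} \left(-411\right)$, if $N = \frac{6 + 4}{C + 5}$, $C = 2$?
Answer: $- \frac{826110}{7} \approx -1.1802 \cdot 10^{5}$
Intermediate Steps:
$N = \frac{10}{7}$ ($N = \frac{6 + 4}{2 + 5} = \frac{10}{7} \approx 1.4286$)
$g{\left(q,h \right)} = \frac{50}{7} - 5 \left(-3 + h\right) \left(6 + q\right)$ ($g{\left(q,h \right)} = - 5 \left(\left(h - 3\right) \left(q + 6\right) - \frac{10}{7}\right) = - 5 \left(\left(-3 + h\right) \left(6 + q\right) - \frac{10}{7}\right) = - 5 \left(- \frac{10}{7} + \left(-3 + h\right) \left(6 + q\right)\right) = \frac{50}{7} - 5 \left(-3 + h\right) \left(6 + q\right)$)
$g{\left(2,-4 \right)} \left(-411\right) = \left(\frac{680}{7} - -120 + 15 \cdot 2 - \left(-20\right) 2\right) \left(-411\right) = \left(\frac{680}{7} + 120 + 30 + 40\right) \left(-411\right) = \frac{2010}{7} \left(-411\right) = - \frac{826110}{7}$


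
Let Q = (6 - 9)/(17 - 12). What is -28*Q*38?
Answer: 3192/5 ≈ 638.40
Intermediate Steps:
Q = -⅗ (Q = -3/5 = -3*⅕ = -⅗ ≈ -0.60000)
-28*Q*38 = -28*(-⅗)*38 = (84/5)*38 = 3192/5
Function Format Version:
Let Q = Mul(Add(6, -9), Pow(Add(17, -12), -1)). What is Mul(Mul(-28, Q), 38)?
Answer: Rational(3192, 5) ≈ 638.40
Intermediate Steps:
Q = Rational(-3, 5) (Q = Mul(-3, Pow(5, -1)) = Mul(-3, Rational(1, 5)) = Rational(-3, 5) ≈ -0.60000)
Mul(Mul(-28, Q), 38) = Mul(Mul(-28, Rational(-3, 5)), 38) = Mul(Rational(84, 5), 38) = Rational(3192, 5)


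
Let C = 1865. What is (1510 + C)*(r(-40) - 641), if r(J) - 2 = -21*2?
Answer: -2298375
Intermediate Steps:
r(J) = -40 (r(J) = 2 - 21*2 = 2 - 42 = -40)
(1510 + C)*(r(-40) - 641) = (1510 + 1865)*(-40 - 641) = 3375*(-681) = -2298375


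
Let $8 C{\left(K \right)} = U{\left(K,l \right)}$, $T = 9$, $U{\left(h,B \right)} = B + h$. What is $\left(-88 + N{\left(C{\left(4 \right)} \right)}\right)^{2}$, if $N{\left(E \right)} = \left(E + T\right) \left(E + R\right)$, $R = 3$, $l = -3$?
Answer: $\frac{14493249}{4096} \approx 3538.4$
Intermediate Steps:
$C{\left(K \right)} = - \frac{3}{8} + \frac{K}{8}$ ($C{\left(K \right)} = \frac{-3 + K}{8} = - \frac{3}{8} + \frac{K}{8}$)
$N{\left(E \right)} = \left(3 + E\right) \left(9 + E\right)$ ($N{\left(E \right)} = \left(E + 9\right) \left(E + 3\right) = \left(9 + E\right) \left(3 + E\right) = \left(3 + E\right) \left(9 + E\right)$)
$\left(-88 + N{\left(C{\left(4 \right)} \right)}\right)^{2} = \left(-88 + \left(27 + \left(- \frac{3}{8} + \frac{1}{8} \cdot 4\right)^{2} + 12 \left(- \frac{3}{8} + \frac{1}{8} \cdot 4\right)\right)\right)^{2} = \left(-88 + \left(27 + \left(- \frac{3}{8} + \frac{1}{2}\right)^{2} + 12 \left(- \frac{3}{8} + \frac{1}{2}\right)\right)\right)^{2} = \left(-88 + \left(27 + \left(\frac{1}{8}\right)^{2} + 12 \cdot \frac{1}{8}\right)\right)^{2} = \left(-88 + \left(27 + \frac{1}{64} + \frac{3}{2}\right)\right)^{2} = \left(-88 + \frac{1825}{64}\right)^{2} = \left(- \frac{3807}{64}\right)^{2} = \frac{14493249}{4096}$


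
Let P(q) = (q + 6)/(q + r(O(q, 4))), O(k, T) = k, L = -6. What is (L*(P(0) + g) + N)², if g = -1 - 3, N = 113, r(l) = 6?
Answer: 17161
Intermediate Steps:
P(q) = 1 (P(q) = (q + 6)/(q + 6) = (6 + q)/(6 + q) = 1)
g = -4
(L*(P(0) + g) + N)² = (-6*(1 - 4) + 113)² = (-6*(-3) + 113)² = (18 + 113)² = 131² = 17161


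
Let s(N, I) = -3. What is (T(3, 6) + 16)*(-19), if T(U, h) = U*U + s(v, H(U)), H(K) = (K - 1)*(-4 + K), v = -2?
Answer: -418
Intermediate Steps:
H(K) = (-1 + K)*(-4 + K)
T(U, h) = -3 + U² (T(U, h) = U*U - 3 = U² - 3 = -3 + U²)
(T(3, 6) + 16)*(-19) = ((-3 + 3²) + 16)*(-19) = ((-3 + 9) + 16)*(-19) = (6 + 16)*(-19) = 22*(-19) = -418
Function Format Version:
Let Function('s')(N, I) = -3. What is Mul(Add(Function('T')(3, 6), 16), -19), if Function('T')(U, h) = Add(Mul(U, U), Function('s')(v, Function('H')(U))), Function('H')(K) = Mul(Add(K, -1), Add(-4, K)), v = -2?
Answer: -418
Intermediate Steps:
Function('H')(K) = Mul(Add(-1, K), Add(-4, K))
Function('T')(U, h) = Add(-3, Pow(U, 2)) (Function('T')(U, h) = Add(Mul(U, U), -3) = Add(Pow(U, 2), -3) = Add(-3, Pow(U, 2)))
Mul(Add(Function('T')(3, 6), 16), -19) = Mul(Add(Add(-3, Pow(3, 2)), 16), -19) = Mul(Add(Add(-3, 9), 16), -19) = Mul(Add(6, 16), -19) = Mul(22, -19) = -418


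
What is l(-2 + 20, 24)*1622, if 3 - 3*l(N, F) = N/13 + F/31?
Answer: 183286/403 ≈ 454.80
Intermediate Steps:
l(N, F) = 1 - N/39 - F/93 (l(N, F) = 1 - (N/13 + F/31)/3 = 1 + (-N/39 - F/93) = 1 - N/39 - F/93)
l(-2 + 20, 24)*1622 = (1 - (-2 + 20)/39 - 1/93*24)*1622 = (1 - 1/39*18 - 8/31)*1622 = (1 - 6/13 - 8/31)*1622 = (113/403)*1622 = 183286/403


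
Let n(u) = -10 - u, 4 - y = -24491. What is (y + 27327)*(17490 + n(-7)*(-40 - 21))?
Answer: 915850206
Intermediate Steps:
y = 24495 (y = 4 - 1*(-24491) = 4 + 24491 = 24495)
(y + 27327)*(17490 + n(-7)*(-40 - 21)) = (24495 + 27327)*(17490 + (-10 - 1*(-7))*(-40 - 21)) = 51822*(17490 + (-10 + 7)*(-61)) = 51822*(17490 - 3*(-61)) = 51822*(17490 + 183) = 51822*17673 = 915850206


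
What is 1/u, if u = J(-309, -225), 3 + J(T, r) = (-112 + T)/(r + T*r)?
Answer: -69300/208321 ≈ -0.33266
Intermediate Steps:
J(T, r) = -3 + (-112 + T)/(r + T*r)
u = -208321/69300 (u = (-112 - 309 - 3*(-225) - 3*(-309)*(-225))/((-225)*(1 - 309)) = -1/225*(-112 - 309 + 675 - 208575)/(-308) = -1/225*(-1/308)*(-208321) = -208321/69300 ≈ -3.0061)
1/u = 1/(-208321/69300) = -69300/208321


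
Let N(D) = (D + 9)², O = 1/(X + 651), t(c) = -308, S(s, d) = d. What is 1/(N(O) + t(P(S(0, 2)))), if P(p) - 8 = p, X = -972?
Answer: -103041/23396084 ≈ -0.0044042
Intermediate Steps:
P(p) = 8 + p
O = -1/321 (O = 1/(-972 + 651) = 1/(-321) = -1/321 ≈ -0.0031153)
N(D) = (9 + D)²
1/(N(O) + t(P(S(0, 2)))) = 1/((9 - 1/321)² - 308) = 1/((2888/321)² - 308) = 1/(8340544/103041 - 308) = 1/(-23396084/103041) = -103041/23396084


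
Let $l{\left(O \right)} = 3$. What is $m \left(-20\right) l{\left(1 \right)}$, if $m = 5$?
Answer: $-300$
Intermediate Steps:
$m \left(-20\right) l{\left(1 \right)} = 5 \left(-20\right) 3 = \left(-100\right) 3 = -300$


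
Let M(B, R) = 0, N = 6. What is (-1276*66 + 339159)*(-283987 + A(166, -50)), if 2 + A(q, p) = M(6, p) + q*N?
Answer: -72147084399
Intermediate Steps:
A(q, p) = -2 + 6*q (A(q, p) = -2 + (0 + q*6) = -2 + (0 + 6*q) = -2 + 6*q)
(-1276*66 + 339159)*(-283987 + A(166, -50)) = (-1276*66 + 339159)*(-283987 + (-2 + 6*166)) = (-84216 + 339159)*(-283987 + (-2 + 996)) = 254943*(-283987 + 994) = 254943*(-282993) = -72147084399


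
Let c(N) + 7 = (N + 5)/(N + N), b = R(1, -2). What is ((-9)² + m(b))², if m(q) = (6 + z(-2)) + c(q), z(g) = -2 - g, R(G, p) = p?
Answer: 100489/16 ≈ 6280.6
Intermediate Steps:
b = -2
c(N) = -7 + (5 + N)/(2*N) (c(N) = -7 + (N + 5)/(N + N) = -7 + (5 + N)/((2*N)) = -7 + (5 + N)*(1/(2*N)) = -7 + (5 + N)/(2*N))
m(q) = 6 + (5 - 13*q)/(2*q) (m(q) = (6 + (-2 - 1*(-2))) + (5 - 13*q)/(2*q) = (6 + (-2 + 2)) + (5 - 13*q)/(2*q) = (6 + 0) + (5 - 13*q)/(2*q) = 6 + (5 - 13*q)/(2*q))
((-9)² + m(b))² = ((-9)² + (½)*(5 - 1*(-2))/(-2))² = (81 + (½)*(-½)*(5 + 2))² = (81 + (½)*(-½)*7)² = (81 - 7/4)² = (317/4)² = 100489/16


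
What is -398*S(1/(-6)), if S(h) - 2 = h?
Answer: -2189/3 ≈ -729.67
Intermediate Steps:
S(h) = 2 + h
-398*S(1/(-6)) = -398*(2 + 1/(-6)) = -398*(2 - 1/6) = -398*11/6 = -2189/3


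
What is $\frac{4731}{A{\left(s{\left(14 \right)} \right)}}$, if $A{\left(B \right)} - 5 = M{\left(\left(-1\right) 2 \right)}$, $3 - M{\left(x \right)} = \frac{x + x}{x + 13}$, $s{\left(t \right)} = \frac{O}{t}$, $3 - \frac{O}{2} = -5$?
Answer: $\frac{52041}{92} \approx 565.66$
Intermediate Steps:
$O = 16$ ($O = 6 - -10 = 6 + 10 = 16$)
$s{\left(t \right)} = \frac{16}{t}$
$M{\left(x \right)} = 3 - \frac{2 x}{13 + x}$ ($M{\left(x \right)} = 3 - \frac{x + x}{x + 13} = 3 - \frac{2 x}{13 + x}$)
$A{\left(B \right)} = \frac{92}{11}$ ($A{\left(B \right)} = 5 + \frac{39 - 2}{13 - 2} = 5 + \frac{1}{11} \cdot 37 = 5 + \frac{37}{11} = \frac{92}{11}$)
$\frac{4731}{A{\left(s{\left(14 \right)} \right)}} = \frac{4731}{\frac{92}{11}} = 4731 \cdot \frac{11}{92} = \frac{52041}{92}$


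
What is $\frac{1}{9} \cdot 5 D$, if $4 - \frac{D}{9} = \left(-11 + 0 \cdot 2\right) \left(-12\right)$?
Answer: $-640$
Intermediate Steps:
$D = -1152$ ($D = 36 - 9 \left(-11 + 0 \cdot 2\right) \left(-12\right) = 36 - 9 \left(-11 + 0\right) \left(-12\right) = 36 - 9 \left(\left(-11\right) \left(-12\right)\right) = 36 - 1188 = -1152$)
$\frac{1}{9} \cdot 5 D = \frac{1}{9} \cdot 5 \left(-1152\right) = \frac{5}{9} \left(-1152\right) = -640$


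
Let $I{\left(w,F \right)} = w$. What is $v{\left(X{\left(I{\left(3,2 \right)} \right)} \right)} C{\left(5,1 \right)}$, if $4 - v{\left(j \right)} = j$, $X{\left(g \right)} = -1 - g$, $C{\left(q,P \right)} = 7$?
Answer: $56$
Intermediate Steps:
$v{\left(j \right)} = 4 - j$
$v{\left(X{\left(I{\left(3,2 \right)} \right)} \right)} C{\left(5,1 \right)} = \left(4 - \left(-1 - 3\right)\right) 7 = \left(4 - -4\right) 7 = \left(4 + 4\right) 7 = 8 \cdot 7 = 56$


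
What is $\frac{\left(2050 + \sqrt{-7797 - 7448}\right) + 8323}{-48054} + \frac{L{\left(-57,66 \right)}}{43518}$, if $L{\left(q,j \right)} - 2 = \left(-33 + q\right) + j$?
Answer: $- \frac{25137189}{116178554} - \frac{i \sqrt{15245}}{48054} \approx -0.21637 - 0.0025694 i$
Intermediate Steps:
$L{\left(q,j \right)} = -31 + j + q$ ($L{\left(q,j \right)} = 2 + \left(\left(-33 + q\right) + j\right) = 2 + \left(-33 + j + q\right) = -31 + j + q$)
$\frac{\left(2050 + \sqrt{-7797 - 7448}\right) + 8323}{-48054} + \frac{L{\left(-57,66 \right)}}{43518} = \frac{\left(2050 + \sqrt{-7797 - 7448}\right) + 8323}{-48054} + \frac{-31 + 66 - 57}{43518} = \left(\left(2050 + \sqrt{-15245}\right) + 8323\right) \left(- \frac{1}{48054}\right) - \frac{11}{21759} = \left(\left(2050 + i \sqrt{15245}\right) + 8323\right) \left(- \frac{1}{48054}\right) - \frac{11}{21759} = \left(10373 + i \sqrt{15245}\right) \left(- \frac{1}{48054}\right) - \frac{11}{21759} = \left(- \frac{10373}{48054} - \frac{i \sqrt{15245}}{48054}\right) - \frac{11}{21759} = - \frac{25137189}{116178554} - \frac{i \sqrt{15245}}{48054}$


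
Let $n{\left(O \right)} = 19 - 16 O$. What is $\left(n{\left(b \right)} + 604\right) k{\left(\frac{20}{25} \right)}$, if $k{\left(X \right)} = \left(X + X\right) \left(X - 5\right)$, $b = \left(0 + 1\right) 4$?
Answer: $- \frac{93912}{25} \approx -3756.5$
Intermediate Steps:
$b = 4$ ($b = 1 \cdot 4 = 4$)
$k{\left(X \right)} = 2 X \left(-5 + X\right)$
$\left(n{\left(b \right)} + 604\right) k{\left(\frac{20}{25} \right)} = \left(\left(19 - 64\right) + 604\right) 2 \cdot \frac{20}{25} \left(-5 + \frac{20}{25}\right) = \left(\left(19 - 64\right) + 604\right) 2 \cdot 20 \cdot \frac{1}{25} \left(-5 + 20 \cdot \frac{1}{25}\right) = \left(-45 + 604\right) 2 \cdot \frac{4}{5} \left(-5 + \frac{4}{5}\right) = 559 \cdot 2 \cdot \frac{4}{5} \left(- \frac{21}{5}\right) = 559 \left(- \frac{168}{25}\right) = - \frac{93912}{25}$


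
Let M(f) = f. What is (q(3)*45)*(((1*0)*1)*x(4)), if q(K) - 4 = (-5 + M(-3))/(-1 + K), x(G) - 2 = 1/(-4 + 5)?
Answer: 0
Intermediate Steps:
x(G) = 3 (x(G) = 2 + 1/(-4 + 5) = 2 + 1/1 = 2 + 1 = 3)
q(K) = 4 - 8/(-1 + K) (q(K) = 4 + (-5 - 3)/(-1 + K) = 4 - 8/(-1 + K))
(q(3)*45)*(((1*0)*1)*x(4)) = ((4*(-3 + 3)/(-1 + 3))*45)*(((1*0)*1)*3) = ((4*0/2)*45)*((0*1)*3) = ((4*(½)*0)*45)*(0*3) = (0*45)*0 = 0*0 = 0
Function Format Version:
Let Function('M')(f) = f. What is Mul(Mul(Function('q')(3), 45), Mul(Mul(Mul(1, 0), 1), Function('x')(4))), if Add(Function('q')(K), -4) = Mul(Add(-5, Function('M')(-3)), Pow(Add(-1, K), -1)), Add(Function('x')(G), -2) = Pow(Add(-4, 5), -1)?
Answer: 0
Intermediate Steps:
Function('x')(G) = 3 (Function('x')(G) = Add(2, Pow(Add(-4, 5), -1)) = Add(2, Pow(1, -1)) = Add(2, 1) = 3)
Function('q')(K) = Add(4, Mul(-8, Pow(Add(-1, K), -1))) (Function('q')(K) = Add(4, Mul(Add(-5, -3), Pow(Add(-1, K), -1))) = Add(4, Mul(-8, Pow(Add(-1, K), -1))))
Mul(Mul(Function('q')(3), 45), Mul(Mul(Mul(1, 0), 1), Function('x')(4))) = Mul(Mul(Mul(4, Pow(Add(-1, 3), -1), Add(-3, 3)), 45), Mul(Mul(Mul(1, 0), 1), 3)) = Mul(Mul(Mul(4, Pow(2, -1), 0), 45), Mul(Mul(0, 1), 3)) = Mul(Mul(Mul(4, Rational(1, 2), 0), 45), Mul(0, 3)) = Mul(Mul(0, 45), 0) = Mul(0, 0) = 0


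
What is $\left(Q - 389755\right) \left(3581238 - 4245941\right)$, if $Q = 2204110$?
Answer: $-1206007211565$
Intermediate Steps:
$\left(Q - 389755\right) \left(3581238 - 4245941\right) = \left(2204110 - 389755\right) \left(3581238 - 4245941\right) = 1814355 \left(-664703\right) = -1206007211565$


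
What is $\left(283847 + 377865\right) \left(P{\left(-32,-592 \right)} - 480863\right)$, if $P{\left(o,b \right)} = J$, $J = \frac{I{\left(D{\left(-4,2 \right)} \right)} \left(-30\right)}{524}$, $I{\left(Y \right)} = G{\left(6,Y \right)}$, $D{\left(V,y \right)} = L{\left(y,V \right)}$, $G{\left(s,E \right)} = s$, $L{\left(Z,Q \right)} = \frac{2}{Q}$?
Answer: $- \frac{41683288863776}{131} \approx -3.1819 \cdot 10^{11}$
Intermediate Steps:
$D{\left(V,y \right)} = \frac{2}{V}$
$I{\left(Y \right)} = 6$
$J = - \frac{45}{131}$ ($J = \frac{6 \left(-30\right)}{524} = \left(-180\right) \frac{1}{524} = - \frac{45}{131} \approx -0.34351$)
$P{\left(o,b \right)} = - \frac{45}{131}$
$\left(283847 + 377865\right) \left(P{\left(-32,-592 \right)} - 480863\right) = \left(283847 + 377865\right) \left(- \frac{45}{131} - 480863\right) = 661712 \left(- \frac{62993098}{131}\right) = - \frac{41683288863776}{131}$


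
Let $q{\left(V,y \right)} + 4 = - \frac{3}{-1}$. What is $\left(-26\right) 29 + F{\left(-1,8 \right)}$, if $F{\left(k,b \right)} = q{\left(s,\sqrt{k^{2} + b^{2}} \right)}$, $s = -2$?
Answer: $-755$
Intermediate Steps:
$q{\left(V,y \right)} = -1$ ($q{\left(V,y \right)} = -4 - \frac{3}{-1} = -4 - -3 = -4 + 3 = -1$)
$F{\left(k,b \right)} = -1$
$\left(-26\right) 29 + F{\left(-1,8 \right)} = \left(-26\right) 29 - 1 = -754 - 1 = -755$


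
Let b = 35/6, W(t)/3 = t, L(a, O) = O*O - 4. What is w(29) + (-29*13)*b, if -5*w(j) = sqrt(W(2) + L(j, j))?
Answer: -13195/6 - sqrt(843)/5 ≈ -2205.0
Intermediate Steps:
L(a, O) = -4 + O**2 (L(a, O) = O**2 - 4 = -4 + O**2)
W(t) = 3*t
b = 35/6 (b = 35*(1/6) = 35/6 ≈ 5.8333)
w(j) = -sqrt(2 + j**2)/5 (w(j) = -sqrt(3*2 + (-4 + j**2))/5 = -sqrt(6 + (-4 + j**2))/5 = -sqrt(2 + j**2)/5)
w(29) + (-29*13)*b = -sqrt(2 + 29**2)/5 - 29*13*(35/6) = -sqrt(2 + 841)/5 - 377*35/6 = -sqrt(843)/5 - 13195/6 = -13195/6 - sqrt(843)/5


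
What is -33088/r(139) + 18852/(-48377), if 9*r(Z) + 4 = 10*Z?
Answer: -10412996/48377 ≈ -215.25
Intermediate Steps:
r(Z) = -4/9 + 10*Z/9 (r(Z) = -4/9 + (10*Z)/9 = -4/9 + 10*Z/9)
-33088/r(139) + 18852/(-48377) = -33088/(-4/9 + (10/9)*139) + 18852/(-48377) = -33088/(-4/9 + 1390/9) + 18852*(-1/48377) = -33088/154 - 18852/48377 = -33088*1/154 - 18852/48377 = -1504/7 - 18852/48377 = -10412996/48377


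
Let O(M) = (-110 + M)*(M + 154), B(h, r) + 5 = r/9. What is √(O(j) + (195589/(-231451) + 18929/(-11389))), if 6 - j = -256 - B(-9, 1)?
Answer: 10*√340377633498003075738379/23723958951 ≈ 245.92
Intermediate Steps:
B(h, r) = -5 + r/9
j = 2314/9 (j = 6 - (-256 - (-5 + (⅑)*1)) = 6 - (-256 - (-5 + ⅑)) = 6 - (-256 - 1*(-44/9)) = 6 - (-256 + 44/9) = 6 - 1*(-2260/9) = 6 + 2260/9 = 2314/9 ≈ 257.11)
O(M) = (-110 + M)*(154 + M)
√(O(j) + (195589/(-231451) + 18929/(-11389))) = √((-16940 + (2314/9)² + 44*(2314/9)) + (195589/(-231451) + 18929/(-11389))) = √((-16940 + 5354596/81 + 101816/9) + (195589*(-1/231451) + 18929*(-1/11389))) = √(4898800/81 + (-195589/231451 - 18929/11389)) = √(4898800/81 - 6608699100/2635995439) = √(12912679151946100/213515630559) = 10*√340377633498003075738379/23723958951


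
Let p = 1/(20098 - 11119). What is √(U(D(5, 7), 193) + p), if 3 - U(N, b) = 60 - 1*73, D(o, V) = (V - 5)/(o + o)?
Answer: √1289968035/8979 ≈ 4.0000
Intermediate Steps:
p = 1/8979 ≈ 0.00011137
D(o, V) = (-5 + V)/(2*o) (D(o, V) = (-5 + V)/((2*o)) = (-5 + V)*(1/(2*o)) = (-5 + V)/(2*o))
U(N, b) = 16 (U(N, b) = 3 - (60 - 1*73) = 3 - (60 - 73) = 3 - 1*(-13) = 3 + 13 = 16)
√(U(D(5, 7), 193) + p) = √(16 + 1/8979) = √(143665/8979) = √1289968035/8979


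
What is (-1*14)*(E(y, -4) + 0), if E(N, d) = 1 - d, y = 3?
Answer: -70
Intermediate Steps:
(-1*14)*(E(y, -4) + 0) = (-1*14)*((1 - 1*(-4)) + 0) = -14*((1 + 4) + 0) = -14*(5 + 0) = -14*5 = -70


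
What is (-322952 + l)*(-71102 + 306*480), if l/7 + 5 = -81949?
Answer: -67944828140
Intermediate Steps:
l = -573678 (l = -35 + 7*(-81949) = -35 - 573643 = -573678)
(-322952 + l)*(-71102 + 306*480) = (-322952 - 573678)*(-71102 + 306*480) = -896630*(-71102 + 146880) = -896630*75778 = -67944828140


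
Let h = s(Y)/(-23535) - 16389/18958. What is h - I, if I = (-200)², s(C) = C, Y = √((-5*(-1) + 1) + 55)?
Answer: -758336389/18958 - √61/23535 ≈ -40001.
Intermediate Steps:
Y = √61 (Y = √((5 + 1) + 55) = √(6 + 55) = √61 ≈ 7.8102)
I = 40000
h = -16389/18958 - √61/23535 (h = √61/(-23535) - 16389/18958 = √61*(-1/23535) - 16389*1/18958 = -√61/23535 - 16389/18958 = -16389/18958 - √61/23535 ≈ -0.86482)
h - I = (-16389/18958 - √61/23535) - 1*40000 = (-16389/18958 - √61/23535) - 40000 = -758336389/18958 - √61/23535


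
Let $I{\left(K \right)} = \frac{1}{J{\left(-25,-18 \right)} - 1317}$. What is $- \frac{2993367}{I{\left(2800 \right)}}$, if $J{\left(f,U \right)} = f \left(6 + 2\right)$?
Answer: $4540937739$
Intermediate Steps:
$J{\left(f,U \right)} = 8 f$ ($J{\left(f,U \right)} = f 8 = 8 f$)
$I{\left(K \right)} = - \frac{1}{1517}$ ($I{\left(K \right)} = \frac{1}{8 \left(-25\right) - 1317} = \frac{1}{-200 - 1317} = \frac{1}{-1517} = - \frac{1}{1517}$)
$- \frac{2993367}{I{\left(2800 \right)}} = - \frac{2993367}{- \frac{1}{1517}} = \left(-2993367\right) \left(-1517\right) = 4540937739$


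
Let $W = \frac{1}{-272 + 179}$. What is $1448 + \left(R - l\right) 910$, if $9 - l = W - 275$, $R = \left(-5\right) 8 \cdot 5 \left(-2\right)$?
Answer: $\frac{9950834}{93} \approx 1.07 \cdot 10^{5}$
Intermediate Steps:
$W = - \frac{1}{93}$ ($W = \frac{1}{-93} = - \frac{1}{93} \approx -0.010753$)
$R = 400$ ($R = \left(-40\right) \left(-10\right) = 400$)
$l = \frac{26413}{93}$ ($l = 9 - \left(- \frac{1}{93} - 275\right) = 9 - - \frac{25576}{93} = 9 + \frac{25576}{93} = \frac{26413}{93} \approx 284.01$)
$1448 + \left(R - l\right) 910 = 1448 + \left(400 - \frac{26413}{93}\right) 910 = 1448 + \frac{10787}{93} \cdot 910 = 1448 + \frac{9816170}{93} = \frac{9950834}{93}$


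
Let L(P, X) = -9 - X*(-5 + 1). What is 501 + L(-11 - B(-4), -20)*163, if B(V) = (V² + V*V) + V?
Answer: -14006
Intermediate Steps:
B(V) = V + 2*V² (B(V) = (V² + V²) + V = 2*V² + V = V + 2*V²)
L(P, X) = -9 + 4*X (L(P, X) = -9 - X*(-4) = -9 - (-4)*X = -9 + 4*X)
501 + L(-11 - B(-4), -20)*163 = 501 + (-9 + 4*(-20))*163 = 501 + (-9 - 80)*163 = 501 - 89*163 = 501 - 14507 = -14006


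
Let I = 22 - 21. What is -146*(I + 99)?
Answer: -14600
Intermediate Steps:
I = 1
-146*(I + 99) = -146*(1 + 99) = -146*100 = -14600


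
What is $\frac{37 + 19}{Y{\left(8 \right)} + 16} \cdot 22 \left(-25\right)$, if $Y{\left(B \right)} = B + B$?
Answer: $- \frac{1925}{2} \approx -962.5$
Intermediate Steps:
$Y{\left(B \right)} = 2 B$
$\frac{37 + 19}{Y{\left(8 \right)} + 16} \cdot 22 \left(-25\right) = \frac{37 + 19}{2 \cdot 8 + 16} \cdot 22 \left(-25\right) = \frac{56}{16 + 16} \cdot 22 \left(-25\right) = \frac{56}{32} \cdot 22 \left(-25\right) = 56 \cdot \frac{1}{32} \cdot 22 \left(-25\right) = \frac{7}{4} \cdot 22 \left(-25\right) = \frac{77}{2} \left(-25\right) = - \frac{1925}{2}$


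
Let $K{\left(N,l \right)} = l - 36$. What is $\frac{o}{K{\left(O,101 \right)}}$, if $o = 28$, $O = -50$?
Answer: $\frac{28}{65} \approx 0.43077$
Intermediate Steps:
$K{\left(N,l \right)} = -36 + l$ ($K{\left(N,l \right)} = l - 36 = -36 + l$)
$\frac{o}{K{\left(O,101 \right)}} = \frac{28}{-36 + 101} = \frac{28}{65}$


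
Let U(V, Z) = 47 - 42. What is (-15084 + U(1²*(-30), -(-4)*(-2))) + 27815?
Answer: 12736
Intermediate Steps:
U(V, Z) = 5
(-15084 + U(1²*(-30), -(-4)*(-2))) + 27815 = (-15084 + 5) + 27815 = -15079 + 27815 = 12736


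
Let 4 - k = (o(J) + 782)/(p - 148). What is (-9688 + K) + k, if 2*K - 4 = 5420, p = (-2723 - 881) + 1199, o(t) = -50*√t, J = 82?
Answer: -773858/111 - 50*√82/2553 ≈ -6971.9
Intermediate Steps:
p = -2405 (p = -3604 + 1199 = -2405)
K = 2712 (K = 2 + (½)*5420 = 2 + 2710 = 2712)
k = 478/111 - 50*√82/2553 (k = 4 - (-50*√82 + 782)/(-2405 - 148) = 4 - (782 - 50*√82)/(-2553) = 4 - (782 - 50*√82)*(-1)/2553 = 4 - (-34/111 + 50*√82/2553) = 4 + (34/111 - 50*√82/2553) = 478/111 - 50*√82/2553 ≈ 4.1290)
(-9688 + K) + k = (-9688 + 2712) + (478/111 - 50*√82/2553) = -6976 + (478/111 - 50*√82/2553) = -773858/111 - 50*√82/2553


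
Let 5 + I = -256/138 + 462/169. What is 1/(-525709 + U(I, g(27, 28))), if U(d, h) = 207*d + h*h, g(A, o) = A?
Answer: -169/88865797 ≈ -1.9017e-6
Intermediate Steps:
I = -48059/11661 (I = -5 + (-256/138 + 462/169) = -5 + (-256*1/138 + 462*(1/169)) = -5 + (-128/69 + 462/169) = -5 + 10246/11661 = -48059/11661 ≈ -4.1213)
U(d, h) = h**2 + 207*d (U(d, h) = 207*d + h**2 = h**2 + 207*d)
1/(-525709 + U(I, g(27, 28))) = 1/(-525709 + (27**2 + 207*(-48059/11661))) = 1/(-525709 + (729 - 144177/169)) = 1/(-525709 - 20976/169) = 1/(-88865797/169) = -169/88865797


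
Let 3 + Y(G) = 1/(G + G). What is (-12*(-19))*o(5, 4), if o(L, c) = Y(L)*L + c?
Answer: -2394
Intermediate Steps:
Y(G) = -3 + 1/(2*G) (Y(G) = -3 + 1/(G + G) = -3 + 1/(2*G))
o(L, c) = c + L*(-3 + 1/(2*L)) (o(L, c) = (-3 + 1/(2*L))*L + c = L*(-3 + 1/(2*L)) + c = c + L*(-3 + 1/(2*L)))
(-12*(-19))*o(5, 4) = (-12*(-19))*(1/2 + 4 - 3*5) = 228*(1/2 + 4 - 15) = 228*(-21/2) = -2394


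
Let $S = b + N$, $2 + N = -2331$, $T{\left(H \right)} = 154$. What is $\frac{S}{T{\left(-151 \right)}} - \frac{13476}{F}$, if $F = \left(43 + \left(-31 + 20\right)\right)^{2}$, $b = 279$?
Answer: $- \frac{522325}{19712} \approx -26.498$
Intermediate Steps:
$N = -2333$ ($N = -2 - 2331 = -2333$)
$S = -2054$ ($S = 279 - 2333 = -2054$)
$F = 1024$ ($F = \left(43 - 11\right)^{2} = 32^{2} = 1024$)
$\frac{S}{T{\left(-151 \right)}} - \frac{13476}{F} = - \frac{2054}{154} - \frac{13476}{1024} = \left(-2054\right) \frac{1}{154} - \frac{3369}{256} = - \frac{1027}{77} - \frac{3369}{256} = - \frac{522325}{19712}$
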